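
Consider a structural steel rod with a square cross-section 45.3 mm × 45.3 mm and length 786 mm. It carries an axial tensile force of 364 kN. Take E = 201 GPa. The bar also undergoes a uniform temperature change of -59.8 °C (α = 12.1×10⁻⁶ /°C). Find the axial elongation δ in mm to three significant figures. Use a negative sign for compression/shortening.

0.125 mm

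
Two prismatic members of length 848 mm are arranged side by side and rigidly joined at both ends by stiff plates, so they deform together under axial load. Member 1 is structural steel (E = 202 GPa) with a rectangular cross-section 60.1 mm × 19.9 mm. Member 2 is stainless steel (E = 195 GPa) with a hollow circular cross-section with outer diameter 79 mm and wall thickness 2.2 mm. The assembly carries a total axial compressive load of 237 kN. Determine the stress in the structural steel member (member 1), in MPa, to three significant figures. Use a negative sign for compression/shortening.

-139 MPa

A_1 = 1196 mm².
A_2 = 530.8 mm².
Equal strain + equilibrium ⇒ each member carries load in proportion to AE: A₁E₁ = 241600000 N, A₂E₂ = 103500000 N, ΣAE = 345100000 N.
σ₁ = P·E₁/ΣAE = -237000·202000/345100000 = -138.7 MPa.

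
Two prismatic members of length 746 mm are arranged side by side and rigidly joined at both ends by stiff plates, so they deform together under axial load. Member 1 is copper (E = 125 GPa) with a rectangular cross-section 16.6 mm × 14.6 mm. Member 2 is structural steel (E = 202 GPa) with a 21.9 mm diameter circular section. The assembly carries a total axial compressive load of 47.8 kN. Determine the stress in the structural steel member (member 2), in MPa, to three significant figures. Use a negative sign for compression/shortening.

-90.8 MPa

A_1 = 242.4 mm².
A_2 = 376.7 mm².
Equal strain + equilibrium ⇒ each member carries load in proportion to AE: A₁E₁ = 30300000 N, A₂E₂ = 76090000 N, ΣAE = 106400000 N.
σ₂ = P·E₂/ΣAE = -47800·202000/106400000 = -90.76 MPa.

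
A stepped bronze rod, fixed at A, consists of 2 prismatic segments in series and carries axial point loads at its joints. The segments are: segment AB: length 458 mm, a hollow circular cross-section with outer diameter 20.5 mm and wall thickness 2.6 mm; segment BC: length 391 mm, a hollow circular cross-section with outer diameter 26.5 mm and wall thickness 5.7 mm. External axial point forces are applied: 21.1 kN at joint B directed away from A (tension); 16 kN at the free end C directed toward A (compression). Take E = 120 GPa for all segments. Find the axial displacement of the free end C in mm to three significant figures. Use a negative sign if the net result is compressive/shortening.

-0.00684 mm

Internal axial forces (sectioning from the free end, tension +): N_BC = -16 kN, N_AB = 5.1 kN.
A_AB = 146.2 mm².
A_BC = 372.5 mm².
δ_AB = 5100·458/(146.2·120000) = 0.1331 mm
δ_BC = -16000·391/(372.5·120000) = -0.14 mm
δ = Σδ_i = -0.006837 mm.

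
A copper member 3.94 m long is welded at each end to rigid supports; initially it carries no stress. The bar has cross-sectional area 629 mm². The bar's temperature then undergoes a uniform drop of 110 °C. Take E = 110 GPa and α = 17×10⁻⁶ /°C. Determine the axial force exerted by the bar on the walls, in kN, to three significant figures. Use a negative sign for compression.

129 kN

Free thermal expansion αLΔT = 17e-6 · 3940 · -110 = -7.368 mm.
The walls impose strain ε = −(-7.368)/3940 = 1.8700e-03; σ = Eε = 110000 · 1.8700e-03 = 205.7 MPa.
Wall reaction R = σ·A = 205.7·629 = 129400 N = 129.4 kN.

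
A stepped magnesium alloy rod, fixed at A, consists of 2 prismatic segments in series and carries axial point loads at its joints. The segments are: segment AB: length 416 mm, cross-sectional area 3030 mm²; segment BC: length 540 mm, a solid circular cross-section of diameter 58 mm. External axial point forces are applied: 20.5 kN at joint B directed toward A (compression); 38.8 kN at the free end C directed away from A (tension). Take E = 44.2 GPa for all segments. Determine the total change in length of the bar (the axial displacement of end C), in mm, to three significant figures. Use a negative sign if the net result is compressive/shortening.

0.236 mm

Internal axial forces (sectioning from the free end, tension +): N_BC = 38.8 kN, N_AB = 18.3 kN.
A_BC = 2642 mm².
δ_AB = 18300·416/(3030·44200) = 0.05684 mm
δ_BC = 38800·540/(2642·44200) = 0.1794 mm
δ = Σδ_i = 0.2363 mm.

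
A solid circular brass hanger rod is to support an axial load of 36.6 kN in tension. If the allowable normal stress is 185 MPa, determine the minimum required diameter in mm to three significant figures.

Required area A ≥ P/σ_allow = 36600/185 = 197.8 mm².
For a solid circular section, d ≥ √(4A/π) = 15.87 mm.

15.9 mm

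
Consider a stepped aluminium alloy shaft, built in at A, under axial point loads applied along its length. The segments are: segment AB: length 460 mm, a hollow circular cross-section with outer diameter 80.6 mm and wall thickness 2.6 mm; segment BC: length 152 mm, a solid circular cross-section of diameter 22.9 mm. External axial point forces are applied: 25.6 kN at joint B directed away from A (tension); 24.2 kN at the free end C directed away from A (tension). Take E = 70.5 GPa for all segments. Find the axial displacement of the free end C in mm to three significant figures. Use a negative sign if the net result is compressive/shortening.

Internal axial forces (sectioning from the free end, tension +): N_BC = 24.2 kN, N_AB = 49.8 kN.
A_AB = 637.1 mm².
A_BC = 411.9 mm².
δ_AB = 49800·460/(637.1·70500) = 0.51 mm
δ_BC = 24200·152/(411.9·70500) = 0.1267 mm
δ = Σδ_i = 0.6367 mm.

0.637 mm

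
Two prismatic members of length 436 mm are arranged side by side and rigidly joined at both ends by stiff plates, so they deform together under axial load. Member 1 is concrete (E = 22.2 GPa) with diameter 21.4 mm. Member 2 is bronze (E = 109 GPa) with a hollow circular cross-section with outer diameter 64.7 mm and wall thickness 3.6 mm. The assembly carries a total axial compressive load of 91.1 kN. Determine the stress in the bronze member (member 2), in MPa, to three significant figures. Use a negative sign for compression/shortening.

A_1 = 359.7 mm².
A_2 = 691 mm².
Equal strain + equilibrium ⇒ each member carries load in proportion to AE: A₁E₁ = 7985000 N, A₂E₂ = 75320000 N, ΣAE = 83310000 N.
σ₂ = P·E₂/ΣAE = -91100·109000/83310000 = -119.2 MPa.

-119 MPa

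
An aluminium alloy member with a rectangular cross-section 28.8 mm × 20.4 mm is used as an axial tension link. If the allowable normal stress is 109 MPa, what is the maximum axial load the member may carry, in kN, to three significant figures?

A = 587.5 mm².
P_max = σ_allow · A = 109 · 587.5 = 64040 N = 64.04 kN.

64.0 kN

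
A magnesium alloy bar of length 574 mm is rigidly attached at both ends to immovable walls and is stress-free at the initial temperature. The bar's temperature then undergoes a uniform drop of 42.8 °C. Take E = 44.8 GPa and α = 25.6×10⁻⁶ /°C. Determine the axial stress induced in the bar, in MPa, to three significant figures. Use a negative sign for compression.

Free thermal expansion αLΔT = 25.6e-6 · 574 · -42.8 = -0.6289 mm.
The walls impose strain ε = −(-0.6289)/574 = 1.0957e-03; σ = Eε = 44800 · 1.0957e-03 = 49.09 MPa.

49.1 MPa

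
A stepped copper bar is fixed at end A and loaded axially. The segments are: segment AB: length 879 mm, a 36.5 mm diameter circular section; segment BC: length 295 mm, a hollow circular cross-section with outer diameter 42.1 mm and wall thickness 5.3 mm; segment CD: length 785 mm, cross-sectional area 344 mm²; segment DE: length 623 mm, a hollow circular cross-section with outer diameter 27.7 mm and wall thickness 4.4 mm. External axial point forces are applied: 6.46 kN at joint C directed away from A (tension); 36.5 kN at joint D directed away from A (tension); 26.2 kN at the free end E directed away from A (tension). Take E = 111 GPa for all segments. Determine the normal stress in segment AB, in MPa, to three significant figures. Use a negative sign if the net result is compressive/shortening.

Internal axial forces (sectioning from the free end, tension +): N_DE = 26.2 kN, N_CD = 62.7 kN, N_BC = 69.16 kN, N_AB = 69.16 kN.
A_AB = 1046 mm².
σ_AB = N_AB/A_AB = 69160/1046 = 66.1 MPa.

66.1 MPa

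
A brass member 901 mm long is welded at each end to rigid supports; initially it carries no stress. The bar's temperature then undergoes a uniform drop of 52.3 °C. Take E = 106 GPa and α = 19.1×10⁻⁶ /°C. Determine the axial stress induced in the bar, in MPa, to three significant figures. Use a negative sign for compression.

Free thermal expansion αLΔT = 19.1e-6 · 901 · -52.3 = -0.9 mm.
The walls impose strain ε = −(-0.9)/901 = 9.9893e-04; σ = Eε = 106000 · 9.9893e-04 = 105.9 MPa.

106 MPa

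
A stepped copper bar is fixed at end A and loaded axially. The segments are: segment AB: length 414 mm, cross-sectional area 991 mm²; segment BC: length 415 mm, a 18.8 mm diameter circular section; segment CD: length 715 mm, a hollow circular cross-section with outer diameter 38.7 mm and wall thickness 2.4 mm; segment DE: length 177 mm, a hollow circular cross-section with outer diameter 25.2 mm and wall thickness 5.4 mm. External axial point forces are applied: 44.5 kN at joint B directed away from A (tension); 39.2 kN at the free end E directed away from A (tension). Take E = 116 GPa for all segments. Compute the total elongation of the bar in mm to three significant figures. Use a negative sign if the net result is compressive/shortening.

1.87 mm

Internal axial forces (sectioning from the free end, tension +): N_DE = 39.2 kN, N_CD = 39.2 kN, N_BC = 39.2 kN, N_AB = 83.7 kN.
A_BC = 277.6 mm².
A_CD = 273.7 mm².
A_DE = 335.9 mm².
δ_AB = 83700·414/(991·116000) = 0.3014 mm
δ_BC = 39200·415/(277.6·116000) = 0.5052 mm
δ_CD = 39200·715/(273.7·116000) = 0.8828 mm
δ_DE = 39200·177/(335.9·116000) = 0.1781 mm
δ = Σδ_i = 1.868 mm.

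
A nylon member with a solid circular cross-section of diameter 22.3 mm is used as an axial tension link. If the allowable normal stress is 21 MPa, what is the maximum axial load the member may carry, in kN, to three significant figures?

8.20 kN

A = 390.6 mm².
P_max = σ_allow · A = 21 · 390.6 = 8202 N = 8.202 kN.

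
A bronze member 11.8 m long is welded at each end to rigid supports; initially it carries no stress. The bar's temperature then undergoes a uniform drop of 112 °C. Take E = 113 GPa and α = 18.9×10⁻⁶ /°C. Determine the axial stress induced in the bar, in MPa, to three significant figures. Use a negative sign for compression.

239 MPa

Free thermal expansion αLΔT = 18.9e-6 · 11800 · -112 = -24.98 mm.
The walls impose strain ε = −(-24.98)/11800 = 2.1168e-03; σ = Eε = 113000 · 2.1168e-03 = 239.2 MPa.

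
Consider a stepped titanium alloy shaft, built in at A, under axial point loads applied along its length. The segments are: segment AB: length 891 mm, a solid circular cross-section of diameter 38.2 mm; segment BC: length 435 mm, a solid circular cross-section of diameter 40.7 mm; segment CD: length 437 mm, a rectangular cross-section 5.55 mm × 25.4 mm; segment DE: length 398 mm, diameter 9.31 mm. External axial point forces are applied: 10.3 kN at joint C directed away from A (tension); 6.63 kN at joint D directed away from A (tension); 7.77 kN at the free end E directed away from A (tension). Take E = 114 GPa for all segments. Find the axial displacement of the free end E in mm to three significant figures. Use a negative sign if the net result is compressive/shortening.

Internal axial forces (sectioning from the free end, tension +): N_DE = 7.77 kN, N_CD = 14.4 kN, N_BC = 24.7 kN, N_AB = 24.7 kN.
A_AB = 1146 mm².
A_BC = 1301 mm².
A_CD = 141 mm².
A_DE = 68.08 mm².
δ_AB = 24700·891/(1146·114000) = 0.1684 mm
δ_BC = 24700·435/(1301·114000) = 0.07244 mm
δ_CD = 14400·437/(141·114000) = 0.3916 mm
δ_DE = 7770·398/(68.08·114000) = 0.3985 mm
δ = Σδ_i = 1.031 mm.

1.03 mm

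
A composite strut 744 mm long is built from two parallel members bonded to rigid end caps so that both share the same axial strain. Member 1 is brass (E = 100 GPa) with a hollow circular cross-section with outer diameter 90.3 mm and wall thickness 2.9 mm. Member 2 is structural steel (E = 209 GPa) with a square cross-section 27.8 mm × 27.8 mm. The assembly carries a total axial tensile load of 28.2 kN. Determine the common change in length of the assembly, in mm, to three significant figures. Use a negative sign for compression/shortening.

A_1 = 796.3 mm².
A_2 = 772.8 mm².
Equal strain + equilibrium ⇒ each member carries load in proportion to AE: A₁E₁ = 79630000 N, A₂E₂ = 161500000 N, ΣAE = 241200000 N.
δ = PL/ΣAE = 28200·744/241200000 = 0.087 mm.

0.0870 mm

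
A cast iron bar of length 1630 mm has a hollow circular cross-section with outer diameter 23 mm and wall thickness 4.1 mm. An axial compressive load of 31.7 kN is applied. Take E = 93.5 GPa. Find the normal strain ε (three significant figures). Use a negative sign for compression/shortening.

A = 243.4 mm².
σ = N/A = -130.2 MPa; ε = σ/E = -130.2/93500 = -1.393e-03.

-0.00139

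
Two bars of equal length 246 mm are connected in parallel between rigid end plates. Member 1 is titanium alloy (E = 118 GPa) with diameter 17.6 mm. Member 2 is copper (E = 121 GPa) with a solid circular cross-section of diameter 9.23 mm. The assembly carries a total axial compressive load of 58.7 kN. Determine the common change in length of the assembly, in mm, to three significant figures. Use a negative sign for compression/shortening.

A_1 = 243.3 mm².
A_2 = 66.91 mm².
Equal strain + equilibrium ⇒ each member carries load in proportion to AE: A₁E₁ = 28710000 N, A₂E₂ = 8096000 N, ΣAE = 36800000 N.
δ = PL/ΣAE = -58700·246/36800000 = -0.3924 mm.

-0.392 mm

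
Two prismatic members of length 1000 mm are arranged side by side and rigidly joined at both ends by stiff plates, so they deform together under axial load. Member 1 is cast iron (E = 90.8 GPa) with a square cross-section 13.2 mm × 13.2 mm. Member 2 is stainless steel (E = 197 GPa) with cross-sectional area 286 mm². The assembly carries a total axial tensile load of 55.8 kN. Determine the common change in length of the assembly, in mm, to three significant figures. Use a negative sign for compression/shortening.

A_1 = 174.2 mm².
Equal strain + equilibrium ⇒ each member carries load in proportion to AE: A₁E₁ = 15820000 N, A₂E₂ = 56340000 N, ΣAE = 72160000 N.
δ = PL/ΣAE = 55800·1000/72160000 = 0.7732 mm.

0.773 mm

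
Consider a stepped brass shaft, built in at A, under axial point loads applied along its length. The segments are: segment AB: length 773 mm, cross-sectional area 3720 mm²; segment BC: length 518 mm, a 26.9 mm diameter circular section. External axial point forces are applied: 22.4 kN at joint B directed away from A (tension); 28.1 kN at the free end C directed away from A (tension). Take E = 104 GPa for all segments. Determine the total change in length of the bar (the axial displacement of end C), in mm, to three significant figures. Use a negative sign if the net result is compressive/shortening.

0.347 mm

Internal axial forces (sectioning from the free end, tension +): N_BC = 28.1 kN, N_AB = 50.5 kN.
A_BC = 568.3 mm².
δ_AB = 50500·773/(3720·104000) = 0.1009 mm
δ_BC = 28100·518/(568.3·104000) = 0.2463 mm
δ = Σδ_i = 0.3472 mm.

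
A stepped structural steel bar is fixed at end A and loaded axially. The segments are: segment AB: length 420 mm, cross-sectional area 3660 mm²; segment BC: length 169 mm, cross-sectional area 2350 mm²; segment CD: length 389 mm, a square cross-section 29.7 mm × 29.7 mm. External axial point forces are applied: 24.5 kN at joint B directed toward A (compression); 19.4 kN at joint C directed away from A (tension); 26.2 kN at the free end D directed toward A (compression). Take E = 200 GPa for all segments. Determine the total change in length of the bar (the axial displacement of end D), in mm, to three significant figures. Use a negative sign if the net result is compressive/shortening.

-0.0782 mm

Internal axial forces (sectioning from the free end, tension +): N_CD = -26.2 kN, N_BC = -6.8 kN, N_AB = -31.3 kN.
A_CD = 882.1 mm².
δ_AB = -31300·420/(3660·200000) = -0.01796 mm
δ_BC = -6800·169/(2350·200000) = -0.002445 mm
δ_CD = -26200·389/(882.1·200000) = -0.05777 mm
δ = Σδ_i = -0.07817 mm.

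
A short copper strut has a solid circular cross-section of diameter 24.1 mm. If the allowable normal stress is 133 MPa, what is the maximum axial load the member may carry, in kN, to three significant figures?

60.7 kN

A = 456.2 mm².
P_max = σ_allow · A = 133 · 456.2 = 60670 N = 60.67 kN.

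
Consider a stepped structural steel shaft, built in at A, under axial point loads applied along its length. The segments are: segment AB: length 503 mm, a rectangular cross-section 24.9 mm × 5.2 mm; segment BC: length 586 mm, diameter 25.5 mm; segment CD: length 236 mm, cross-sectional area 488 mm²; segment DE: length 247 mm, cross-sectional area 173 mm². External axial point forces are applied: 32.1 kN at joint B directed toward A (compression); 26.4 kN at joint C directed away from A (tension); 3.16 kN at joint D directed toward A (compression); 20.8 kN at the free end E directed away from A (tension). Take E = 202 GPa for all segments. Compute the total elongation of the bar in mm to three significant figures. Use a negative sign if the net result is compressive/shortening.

Internal axial forces (sectioning from the free end, tension +): N_DE = 20.8 kN, N_CD = 17.64 kN, N_BC = 44.04 kN, N_AB = 11.94 kN.
A_AB = 129.5 mm².
A_BC = 510.7 mm².
δ_AB = 11940·503/(129.5·202000) = 0.2296 mm
δ_BC = 44040·586/(510.7·202000) = 0.2502 mm
δ_CD = 17640·236/(488·202000) = 0.04223 mm
δ_DE = 20800·247/(173·202000) = 0.147 mm
δ = Σδ_i = 0.669 mm.

0.669 mm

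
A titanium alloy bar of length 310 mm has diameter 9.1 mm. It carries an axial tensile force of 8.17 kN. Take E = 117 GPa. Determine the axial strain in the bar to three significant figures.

A = 65.04 mm².
σ = N/A = 125.6 MPa; ε = σ/E = 125.6/117000 = 1.074e-03.

0.00107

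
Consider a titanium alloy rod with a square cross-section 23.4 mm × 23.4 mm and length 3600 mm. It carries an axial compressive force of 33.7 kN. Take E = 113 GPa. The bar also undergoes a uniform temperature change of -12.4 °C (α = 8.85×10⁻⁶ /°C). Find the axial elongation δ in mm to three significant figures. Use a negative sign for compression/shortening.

-2.36 mm

A = 547.6 mm².
δ_mech = NL/(AE) = -33700·3600/(547.6·113000) = -1.961 mm.
δ_thermal = αLΔT = 8.85e-6·3600·-12.4 = -0.3951 mm.
δ = δ_mech + δ_thermal = -2.356 mm.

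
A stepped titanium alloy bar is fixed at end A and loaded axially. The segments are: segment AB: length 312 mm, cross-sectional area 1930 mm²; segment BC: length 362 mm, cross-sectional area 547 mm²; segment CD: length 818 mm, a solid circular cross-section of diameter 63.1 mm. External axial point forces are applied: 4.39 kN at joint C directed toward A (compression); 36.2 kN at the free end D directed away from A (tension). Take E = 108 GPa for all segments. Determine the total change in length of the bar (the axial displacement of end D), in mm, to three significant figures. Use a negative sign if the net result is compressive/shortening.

0.330 mm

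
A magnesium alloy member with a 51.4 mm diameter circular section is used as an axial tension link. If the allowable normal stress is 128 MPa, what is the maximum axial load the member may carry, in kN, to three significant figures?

266 kN

A = 2075 mm².
P_max = σ_allow · A = 128 · 2075 = 265600 N = 265.6 kN.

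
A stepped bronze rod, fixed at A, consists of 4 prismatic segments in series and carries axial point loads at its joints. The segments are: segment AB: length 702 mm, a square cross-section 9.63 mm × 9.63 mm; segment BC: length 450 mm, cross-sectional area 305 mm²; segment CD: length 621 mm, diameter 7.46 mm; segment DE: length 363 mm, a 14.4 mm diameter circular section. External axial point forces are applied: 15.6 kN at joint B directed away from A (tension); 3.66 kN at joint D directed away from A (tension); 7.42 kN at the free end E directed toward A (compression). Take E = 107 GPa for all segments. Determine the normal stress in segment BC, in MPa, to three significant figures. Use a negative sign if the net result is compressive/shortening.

-12.3 MPa

Internal axial forces (sectioning from the free end, tension +): N_DE = -7.42 kN, N_CD = -3.76 kN, N_BC = -3.76 kN, N_AB = 11.84 kN.
σ_BC = N_BC/A_BC = -3760/305 = -12.33 MPa.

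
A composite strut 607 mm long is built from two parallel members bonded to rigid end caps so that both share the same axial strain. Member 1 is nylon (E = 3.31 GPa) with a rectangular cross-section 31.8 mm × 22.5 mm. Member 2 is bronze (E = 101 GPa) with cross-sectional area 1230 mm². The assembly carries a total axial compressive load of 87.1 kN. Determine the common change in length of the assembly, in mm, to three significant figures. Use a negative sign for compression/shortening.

A_1 = 715.5 mm².
Equal strain + equilibrium ⇒ each member carries load in proportion to AE: A₁E₁ = 2368000 N, A₂E₂ = 124200000 N, ΣAE = 126600000 N.
δ = PL/ΣAE = -87100·607/126600000 = -0.4176 mm.

-0.418 mm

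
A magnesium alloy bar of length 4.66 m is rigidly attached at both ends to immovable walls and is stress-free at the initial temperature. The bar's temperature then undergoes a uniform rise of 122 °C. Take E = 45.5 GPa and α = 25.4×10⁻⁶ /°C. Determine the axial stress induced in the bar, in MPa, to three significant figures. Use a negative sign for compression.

Free thermal expansion αLΔT = 25.4e-6 · 4660 · 122 = 14.44 mm.
The walls impose strain ε = −(14.44)/4660 = -3.0988e-03; σ = Eε = 45500 · -3.0988e-03 = -141 MPa.

-141 MPa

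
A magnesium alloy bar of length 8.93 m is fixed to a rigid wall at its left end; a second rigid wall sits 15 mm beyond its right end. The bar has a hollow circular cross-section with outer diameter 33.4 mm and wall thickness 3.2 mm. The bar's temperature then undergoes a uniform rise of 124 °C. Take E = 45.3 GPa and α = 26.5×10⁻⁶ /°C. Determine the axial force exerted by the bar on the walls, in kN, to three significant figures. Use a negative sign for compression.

Free thermal expansion αLΔT = 26.5e-6 · 8930 · 124 = 29.34 mm.
The walls engage after the gap closes; constrained expansion = 29.34 − 15 = 14.34 mm.
The walls impose strain ε = −(14.34)/8930 = -1.6063e-03; σ = Eε = 45300 · -1.6063e-03 = -72.76 MPa.
Wall reaction R = σ·A = -72.76·303.6 = -22090 N = -22.09 kN.

-22.1 kN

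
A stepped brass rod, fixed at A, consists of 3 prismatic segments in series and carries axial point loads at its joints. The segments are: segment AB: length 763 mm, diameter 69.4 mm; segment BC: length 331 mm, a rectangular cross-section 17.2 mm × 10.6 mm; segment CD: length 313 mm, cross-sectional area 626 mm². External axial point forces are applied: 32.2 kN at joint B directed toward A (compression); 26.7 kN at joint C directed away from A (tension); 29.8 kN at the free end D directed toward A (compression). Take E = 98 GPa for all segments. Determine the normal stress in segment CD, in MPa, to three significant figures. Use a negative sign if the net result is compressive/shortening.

Internal axial forces (sectioning from the free end, tension +): N_CD = -29.8 kN, N_BC = -3.1 kN, N_AB = -35.3 kN.
σ_CD = N_CD/A_CD = -29800/626 = -47.6 MPa.

-47.6 MPa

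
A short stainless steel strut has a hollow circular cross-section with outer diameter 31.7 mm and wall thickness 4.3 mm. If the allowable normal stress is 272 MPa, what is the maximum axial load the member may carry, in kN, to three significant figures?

101 kN

A = 370.1 mm².
P_max = σ_allow · A = 272 · 370.1 = 100700 N = 100.7 kN.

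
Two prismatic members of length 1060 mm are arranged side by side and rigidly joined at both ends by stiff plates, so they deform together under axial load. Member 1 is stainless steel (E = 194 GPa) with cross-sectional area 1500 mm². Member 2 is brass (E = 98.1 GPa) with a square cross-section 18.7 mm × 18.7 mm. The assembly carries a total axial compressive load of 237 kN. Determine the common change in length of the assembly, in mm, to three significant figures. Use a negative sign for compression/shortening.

A_2 = 349.7 mm².
Equal strain + equilibrium ⇒ each member carries load in proportion to AE: A₁E₁ = 291000000 N, A₂E₂ = 34300000 N, ΣAE = 325300000 N.
δ = PL/ΣAE = -237000·1060/325300000 = -0.7723 mm.

-0.772 mm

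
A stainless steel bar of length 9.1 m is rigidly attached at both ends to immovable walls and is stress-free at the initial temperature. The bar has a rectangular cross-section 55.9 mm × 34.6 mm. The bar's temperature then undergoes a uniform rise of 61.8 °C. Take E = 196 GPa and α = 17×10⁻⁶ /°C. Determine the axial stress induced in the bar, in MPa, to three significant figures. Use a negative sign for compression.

Free thermal expansion αLΔT = 17e-6 · 9100 · 61.8 = 9.56 mm.
The walls impose strain ε = −(9.56)/9100 = -1.0506e-03; σ = Eε = 196000 · -1.0506e-03 = -205.9 MPa.

-206 MPa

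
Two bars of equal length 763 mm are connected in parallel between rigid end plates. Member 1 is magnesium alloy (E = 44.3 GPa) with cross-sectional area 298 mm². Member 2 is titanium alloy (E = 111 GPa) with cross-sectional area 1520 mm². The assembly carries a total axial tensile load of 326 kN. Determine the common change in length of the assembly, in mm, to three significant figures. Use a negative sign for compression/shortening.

Equal strain + equilibrium ⇒ each member carries load in proportion to AE: A₁E₁ = 13200000 N, A₂E₂ = 168700000 N, ΣAE = 181900000 N.
δ = PL/ΣAE = 326000·763/181900000 = 1.367 mm.

1.37 mm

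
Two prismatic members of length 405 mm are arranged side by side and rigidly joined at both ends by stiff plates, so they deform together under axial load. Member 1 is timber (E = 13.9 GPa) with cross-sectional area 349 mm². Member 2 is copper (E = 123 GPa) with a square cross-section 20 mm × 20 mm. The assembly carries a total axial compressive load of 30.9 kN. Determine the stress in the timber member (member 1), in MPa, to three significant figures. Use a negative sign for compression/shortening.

-7.95 MPa

A_2 = 400 mm².
Equal strain + equilibrium ⇒ each member carries load in proportion to AE: A₁E₁ = 4851000 N, A₂E₂ = 49200000 N, ΣAE = 54050000 N.
σ₁ = P·E₁/ΣAE = -30900·13900/54050000 = -7.946 MPa.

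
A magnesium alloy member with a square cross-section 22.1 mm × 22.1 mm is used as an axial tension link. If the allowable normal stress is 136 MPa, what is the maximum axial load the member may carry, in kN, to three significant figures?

66.4 kN

A = 488.4 mm².
P_max = σ_allow · A = 136 · 488.4 = 66420 N = 66.42 kN.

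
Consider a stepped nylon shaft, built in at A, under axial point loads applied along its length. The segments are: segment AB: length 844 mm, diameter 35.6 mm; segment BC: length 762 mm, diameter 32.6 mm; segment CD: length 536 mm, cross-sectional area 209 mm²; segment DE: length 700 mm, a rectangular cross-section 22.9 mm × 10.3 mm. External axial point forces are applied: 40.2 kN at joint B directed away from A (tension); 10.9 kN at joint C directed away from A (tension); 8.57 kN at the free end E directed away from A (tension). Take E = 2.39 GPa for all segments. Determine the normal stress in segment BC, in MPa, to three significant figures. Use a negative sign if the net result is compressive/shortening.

23.3 MPa

Internal axial forces (sectioning from the free end, tension +): N_DE = 8.57 kN, N_CD = 8.57 kN, N_BC = 19.47 kN, N_AB = 59.67 kN.
A_BC = 834.7 mm².
σ_BC = N_BC/A_BC = 19470/834.7 = 23.33 MPa.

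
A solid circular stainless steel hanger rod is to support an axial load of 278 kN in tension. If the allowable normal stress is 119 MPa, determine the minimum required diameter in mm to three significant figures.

54.5 mm

Required area A ≥ P/σ_allow = 278000/119 = 2336 mm².
For a solid circular section, d ≥ √(4A/π) = 54.54 mm.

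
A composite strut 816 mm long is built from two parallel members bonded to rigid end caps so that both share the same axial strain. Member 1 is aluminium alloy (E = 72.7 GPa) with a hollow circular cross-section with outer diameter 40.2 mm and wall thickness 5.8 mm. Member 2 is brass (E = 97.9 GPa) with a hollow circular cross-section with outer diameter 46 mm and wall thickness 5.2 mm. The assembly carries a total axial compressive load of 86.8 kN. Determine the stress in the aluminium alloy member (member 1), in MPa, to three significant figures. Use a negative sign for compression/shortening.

-56.9 MPa

A_1 = 626.8 mm².
A_2 = 666.5 mm².
Equal strain + equilibrium ⇒ each member carries load in proportion to AE: A₁E₁ = 45570000 N, A₂E₂ = 65250000 N, ΣAE = 110800000 N.
σ₁ = P·E₁/ΣAE = -86800·72700/110800000 = -56.94 MPa.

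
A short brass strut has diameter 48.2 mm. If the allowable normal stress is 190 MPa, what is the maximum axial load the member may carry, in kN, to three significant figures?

347 kN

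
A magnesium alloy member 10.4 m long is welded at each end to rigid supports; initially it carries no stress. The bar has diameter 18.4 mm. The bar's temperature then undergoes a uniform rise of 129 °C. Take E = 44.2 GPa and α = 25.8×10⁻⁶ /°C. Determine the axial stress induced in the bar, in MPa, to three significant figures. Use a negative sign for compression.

-147 MPa

Free thermal expansion αLΔT = 25.8e-6 · 10400 · 129 = 34.61 mm.
The walls impose strain ε = −(34.61)/10400 = -3.3282e-03; σ = Eε = 44200 · -3.3282e-03 = -147.1 MPa.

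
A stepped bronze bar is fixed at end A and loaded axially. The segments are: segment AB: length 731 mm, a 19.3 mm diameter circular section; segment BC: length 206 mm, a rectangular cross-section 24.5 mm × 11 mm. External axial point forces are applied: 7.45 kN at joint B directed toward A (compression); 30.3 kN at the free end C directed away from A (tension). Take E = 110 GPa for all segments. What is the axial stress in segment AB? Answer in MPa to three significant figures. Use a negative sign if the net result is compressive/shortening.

Internal axial forces (sectioning from the free end, tension +): N_BC = 30.3 kN, N_AB = 22.85 kN.
A_AB = 292.6 mm².
σ_AB = N_AB/A_AB = 22850/292.6 = 78.11 MPa.

78.1 MPa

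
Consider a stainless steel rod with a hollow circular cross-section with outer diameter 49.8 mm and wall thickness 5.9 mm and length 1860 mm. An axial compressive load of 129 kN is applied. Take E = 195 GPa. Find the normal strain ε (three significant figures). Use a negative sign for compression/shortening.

A = 813.7 mm².
σ = N/A = -158.5 MPa; ε = σ/E = -158.5/195000 = -8.130e-04.

-8.13e-04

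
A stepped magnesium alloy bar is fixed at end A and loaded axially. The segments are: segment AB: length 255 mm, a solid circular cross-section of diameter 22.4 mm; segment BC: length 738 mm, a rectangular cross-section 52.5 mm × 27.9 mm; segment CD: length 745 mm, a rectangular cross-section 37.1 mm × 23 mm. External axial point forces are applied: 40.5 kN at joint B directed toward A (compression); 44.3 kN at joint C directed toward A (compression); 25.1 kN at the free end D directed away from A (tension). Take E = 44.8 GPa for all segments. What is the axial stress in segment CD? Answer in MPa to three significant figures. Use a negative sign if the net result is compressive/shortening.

Internal axial forces (sectioning from the free end, tension +): N_CD = 25.1 kN, N_BC = -19.2 kN, N_AB = -59.7 kN.
A_CD = 853.3 mm².
σ_CD = N_CD/A_CD = 25100/853.3 = 29.42 MPa.

29.4 MPa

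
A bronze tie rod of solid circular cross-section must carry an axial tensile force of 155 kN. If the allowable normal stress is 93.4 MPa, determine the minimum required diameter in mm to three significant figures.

Required area A ≥ P/σ_allow = 155000/93.4 = 1660 mm².
For a solid circular section, d ≥ √(4A/π) = 45.97 mm.

46.0 mm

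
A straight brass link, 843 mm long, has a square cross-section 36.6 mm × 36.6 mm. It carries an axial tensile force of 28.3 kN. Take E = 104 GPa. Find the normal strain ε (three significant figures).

A = 1340 mm².
σ = N/A = 21.13 MPa; ε = σ/E = 21.13/104000 = 2.031e-04.

2.03e-04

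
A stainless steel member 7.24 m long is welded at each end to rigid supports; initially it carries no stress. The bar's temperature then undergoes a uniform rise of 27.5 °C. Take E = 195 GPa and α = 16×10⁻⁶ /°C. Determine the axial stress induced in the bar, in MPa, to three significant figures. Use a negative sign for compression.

-85.8 MPa

Free thermal expansion αLΔT = 16e-6 · 7240 · 27.5 = 3.186 mm.
The walls impose strain ε = −(3.186)/7240 = -4.4000e-04; σ = Eε = 195000 · -4.4000e-04 = -85.8 MPa.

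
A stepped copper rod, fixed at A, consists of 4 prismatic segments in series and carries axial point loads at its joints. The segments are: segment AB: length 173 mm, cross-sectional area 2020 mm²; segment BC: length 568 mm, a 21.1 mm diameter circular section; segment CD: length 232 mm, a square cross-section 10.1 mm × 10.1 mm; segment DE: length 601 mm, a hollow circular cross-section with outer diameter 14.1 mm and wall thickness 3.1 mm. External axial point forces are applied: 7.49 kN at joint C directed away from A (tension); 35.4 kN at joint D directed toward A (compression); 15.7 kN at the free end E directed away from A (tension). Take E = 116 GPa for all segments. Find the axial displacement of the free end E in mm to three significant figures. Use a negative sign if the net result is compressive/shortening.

0.193 mm

Internal axial forces (sectioning from the free end, tension +): N_DE = 15.7 kN, N_CD = -19.7 kN, N_BC = -12.21 kN, N_AB = -12.21 kN.
A_BC = 349.7 mm².
A_CD = 102 mm².
A_DE = 107.1 mm².
δ_AB = -12210·173/(2020·116000) = -0.009015 mm
δ_BC = -12210·568/(349.7·116000) = -0.171 mm
δ_CD = -19700·232/(102·116000) = -0.3862 mm
δ_DE = 15700·601/(107.1·116000) = 0.7593 mm
δ = Σδ_i = 0.1931 mm.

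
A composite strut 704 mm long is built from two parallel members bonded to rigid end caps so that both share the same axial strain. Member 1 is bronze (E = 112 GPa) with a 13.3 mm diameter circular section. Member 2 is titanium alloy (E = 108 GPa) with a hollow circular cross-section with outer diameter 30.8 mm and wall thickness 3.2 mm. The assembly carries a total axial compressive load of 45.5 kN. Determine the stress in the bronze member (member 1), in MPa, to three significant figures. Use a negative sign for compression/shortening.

-112 MPa

A_1 = 138.9 mm².
A_2 = 277.5 mm².
Equal strain + equilibrium ⇒ each member carries load in proportion to AE: A₁E₁ = 15560000 N, A₂E₂ = 29970000 N, ΣAE = 45530000 N.
σ₁ = P·E₁/ΣAE = -45500·112000/45530000 = -111.9 MPa.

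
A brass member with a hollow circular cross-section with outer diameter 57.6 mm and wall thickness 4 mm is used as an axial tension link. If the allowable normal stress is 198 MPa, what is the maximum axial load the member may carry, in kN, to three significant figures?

133 kN

A = 673.6 mm².
P_max = σ_allow · A = 198 · 673.6 = 133400 N = 133.4 kN.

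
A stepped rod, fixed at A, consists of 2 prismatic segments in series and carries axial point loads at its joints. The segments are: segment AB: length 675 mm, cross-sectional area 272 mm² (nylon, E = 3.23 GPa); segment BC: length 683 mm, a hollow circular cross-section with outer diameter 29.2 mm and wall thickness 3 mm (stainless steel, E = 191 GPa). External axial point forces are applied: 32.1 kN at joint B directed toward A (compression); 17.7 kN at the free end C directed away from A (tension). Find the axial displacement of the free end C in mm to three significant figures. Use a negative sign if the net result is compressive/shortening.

-10.8 mm

Internal axial forces (sectioning from the free end, tension +): N_BC = 17.7 kN, N_AB = -14.4 kN.
A_BC = 246.9 mm².
δ_AB = -14400·675/(272·3230) = -11.06 mm
δ_BC = 17700·683/(246.9·191000) = 0.2563 mm
δ = Σδ_i = -10.81 mm.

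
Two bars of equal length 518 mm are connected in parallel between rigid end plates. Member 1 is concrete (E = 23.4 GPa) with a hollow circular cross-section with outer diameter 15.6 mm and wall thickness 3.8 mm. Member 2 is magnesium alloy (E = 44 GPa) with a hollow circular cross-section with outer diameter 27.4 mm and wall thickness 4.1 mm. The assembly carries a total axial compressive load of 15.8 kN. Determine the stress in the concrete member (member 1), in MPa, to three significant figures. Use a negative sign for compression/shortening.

-22.4 MPa

A_1 = 140.9 mm².
A_2 = 300.1 mm².
Equal strain + equilibrium ⇒ each member carries load in proportion to AE: A₁E₁ = 3296000 N, A₂E₂ = 13210000 N, ΣAE = 16500000 N.
σ₁ = P·E₁/ΣAE = -15800·23400/16500000 = -22.41 MPa.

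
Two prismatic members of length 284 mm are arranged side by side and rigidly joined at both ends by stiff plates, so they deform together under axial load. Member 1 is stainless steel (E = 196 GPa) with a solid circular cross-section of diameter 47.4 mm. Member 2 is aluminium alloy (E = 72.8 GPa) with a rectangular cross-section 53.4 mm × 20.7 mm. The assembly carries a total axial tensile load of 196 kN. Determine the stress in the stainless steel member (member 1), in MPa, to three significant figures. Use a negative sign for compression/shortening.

A_1 = 1765 mm².
A_2 = 1105 mm².
Equal strain + equilibrium ⇒ each member carries load in proportion to AE: A₁E₁ = 345900000 N, A₂E₂ = 80470000 N, ΣAE = 426300000 N.
σ₁ = P·E₁/ΣAE = 196000·196000/426300000 = 90.11 MPa.

90.1 MPa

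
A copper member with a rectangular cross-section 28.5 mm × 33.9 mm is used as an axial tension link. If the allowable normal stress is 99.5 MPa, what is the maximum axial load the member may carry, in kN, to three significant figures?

96.1 kN

A = 966.1 mm².
P_max = σ_allow · A = 99.5 · 966.1 = 96130 N = 96.13 kN.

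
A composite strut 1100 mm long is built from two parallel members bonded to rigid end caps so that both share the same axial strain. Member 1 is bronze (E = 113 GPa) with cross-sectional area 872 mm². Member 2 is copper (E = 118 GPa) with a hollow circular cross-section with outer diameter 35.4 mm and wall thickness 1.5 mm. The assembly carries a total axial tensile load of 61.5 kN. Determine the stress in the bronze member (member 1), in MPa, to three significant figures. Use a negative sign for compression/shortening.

A_2 = 159.7 mm².
Equal strain + equilibrium ⇒ each member carries load in proportion to AE: A₁E₁ = 98540000 N, A₂E₂ = 18850000 N, ΣAE = 117400000 N.
σ₁ = P·E₁/ΣAE = 61500·113000/117400000 = 59.2 MPa.

59.2 MPa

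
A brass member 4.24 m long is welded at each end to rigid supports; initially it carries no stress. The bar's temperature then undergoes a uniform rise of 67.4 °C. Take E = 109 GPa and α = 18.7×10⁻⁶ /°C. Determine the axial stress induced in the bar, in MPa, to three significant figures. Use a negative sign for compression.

-137 MPa

Free thermal expansion αLΔT = 18.7e-6 · 4240 · 67.4 = 5.344 mm.
The walls impose strain ε = −(5.344)/4240 = -1.2604e-03; σ = Eε = 109000 · -1.2604e-03 = -137.4 MPa.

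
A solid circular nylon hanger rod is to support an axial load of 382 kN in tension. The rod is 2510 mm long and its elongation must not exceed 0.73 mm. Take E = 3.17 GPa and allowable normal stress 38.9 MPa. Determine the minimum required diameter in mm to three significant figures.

726 mm

Required area A ≥ P/σ_allow = 382000/38.9 = 9820 mm².
For a solid circular section, d ≥ √(4A/π) = 111.8 mm.
Elongation limit: A ≥ PL/(Eδ_allow) = 382000·2510/(3170·0.73) = 414300 mm² ⇒ d ≥ 726.3 mm.
The elongation limit governs.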